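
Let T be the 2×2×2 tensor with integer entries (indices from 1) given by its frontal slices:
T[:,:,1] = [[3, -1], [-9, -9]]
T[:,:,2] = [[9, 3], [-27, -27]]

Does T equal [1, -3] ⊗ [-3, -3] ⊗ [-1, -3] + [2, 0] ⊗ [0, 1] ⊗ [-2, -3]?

Reconstruct entrywise from the claimed factors. For example, T[1,1,2] = 9 and Σₗ aₗ[1]bₗ[1]cₗ[2] = (1)·(-3)·(-3) + (2)·(0)·(-3) = 9; checking all 8 entries, every one matches. The claim holds.

Yes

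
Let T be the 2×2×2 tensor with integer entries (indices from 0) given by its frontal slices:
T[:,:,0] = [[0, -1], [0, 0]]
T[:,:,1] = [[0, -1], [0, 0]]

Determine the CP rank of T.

1

Lower bound: T ≠ 0 (e.g. T[0,1,0] = -1), so rank(T) ≥ 1.
Upper bound: if T = a ⊗ b ⊗ c then every fibre of T is a multiple of the corresponding factor, so read the factors off the fibres through the nonzero entry T[0,1,0] = -1.
The mode-1 fibre T[:,1,0] = [-1, 0] gives a = (1, 0) (primitive direction); the mode-2 fibre T[0,:,0] = [0, -1] gives b = (0, 1); then c[k] = T[0,1,k] / (a[0]·b[1]) = [-1, -1] / 1 = (-1, -1).
Expanding (1, 0) ⊗ (0, 1) ⊗ (-1, -1) reproduces all 8 entries of T, so T = (1, 0) ⊗ (0, 1) ⊗ (-1, -1) and rank(T) ≤ 1.
These bounds meet, so rank(T) = 1.
Check entry T[0,1,1] = -1: (1)·(1)·(-1) = -1.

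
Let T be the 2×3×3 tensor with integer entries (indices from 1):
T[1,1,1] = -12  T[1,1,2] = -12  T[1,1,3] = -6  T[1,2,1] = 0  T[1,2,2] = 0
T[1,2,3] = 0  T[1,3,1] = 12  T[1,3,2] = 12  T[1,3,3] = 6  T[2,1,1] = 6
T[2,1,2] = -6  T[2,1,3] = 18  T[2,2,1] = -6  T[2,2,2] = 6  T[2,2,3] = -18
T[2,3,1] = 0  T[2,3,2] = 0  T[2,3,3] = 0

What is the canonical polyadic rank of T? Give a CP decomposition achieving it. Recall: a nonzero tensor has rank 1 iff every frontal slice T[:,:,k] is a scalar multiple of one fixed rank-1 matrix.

rank(T) = 2

Lower bound: in the mode-3 unfolding of T (rows indexed by k, columns by (i,j)) the 2×2 minor on rows k ∈ {1, 2}, columns (i,j) ∈ {(1,1), (2,1)} is det [[-12, 6], [-12, -6]] = 144 ≠ 0, so that unfolding has rank ≥ 2 and hence rank(T) ≥ 2 (CP rank is at least every unfolding rank, though it can be larger).
Upper bound: with S_k = T[:,:,k], the two rank-1 terms a₁b₁ᵀ, a₂b₂ᵀ are the rank-1 members of the pencil x·S₁ + y·S₂.
The 2×2 minor of x·S₁ + y·S₂ on rows {1,2}, columns {1,2} is 72·x² − 72·y² = 72·(x − y)(x + y), vanishing at (x:y) = (1:1) and (1:-1).
M₁ = S₁ + S₂ = [[-24, 0, 24], [0, 0, 0]] = (-24)·[1, 0][1, 0, -1]ᵀ and M₂ = S₁ − S₂ = [[0, 0, 0], [12, -12, 0]] = 12·[0, 1][1, -1, 0]ᵀ, so take a₁ = [1, 0], b₁ = [1, 0, -1], a₂ = [0, 1], b₂ = [1, -1, 0].
Each slice is an integer combination of E₁ = a₁b₁ᵀ and E₂ = a₂b₂ᵀ: S₁ = −12·E₁ + 6·E₂, S₂ = −12·E₁ − 6·E₂, S₃ = −6·E₁ + 18·E₂; reading off coefficients, c₁ = [-12, -12, -6] and c₂ = [6, -6, 18].
Hence T = [1, 0] ⊗ [1, 0, -1] ⊗ [-12, -12, -6] + [0, 1] ⊗ [1, -1, 0] ⊗ [6, -6, 18], so rank(T) ≤ 2.
These bounds meet, so rank(T) = 2.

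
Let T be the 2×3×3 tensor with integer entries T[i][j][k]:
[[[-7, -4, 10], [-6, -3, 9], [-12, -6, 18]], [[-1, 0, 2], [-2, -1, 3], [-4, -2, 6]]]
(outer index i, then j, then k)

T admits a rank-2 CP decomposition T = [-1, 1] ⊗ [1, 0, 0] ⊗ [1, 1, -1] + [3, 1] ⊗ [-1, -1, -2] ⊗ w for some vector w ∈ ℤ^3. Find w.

Subtract the known terms from T to get the rank-1 residual R = [3, 1] ⊗ [-1, -1, -2] ⊗ w, so R[i,j,k] = a[i]·b[j]·w[k]. Pick indices with nonzero a[0]·b[0] = (3)·(-1) = -3. Only the fibre through (0,0,·) is needed: R[0,0,:] = T[0,0,:] − Σₗ aₗ[0]bₗ[0]cₗ = [-7, -4, 10] − (-1)·(1)·[1, 1, -1] = [-6, -3, 9]. Then w[k] = R[0,0,k] / -3 for each k, giving w = [-6, -3, 9] / -3 = [2, 1, -3].

w = [2, 1, -3]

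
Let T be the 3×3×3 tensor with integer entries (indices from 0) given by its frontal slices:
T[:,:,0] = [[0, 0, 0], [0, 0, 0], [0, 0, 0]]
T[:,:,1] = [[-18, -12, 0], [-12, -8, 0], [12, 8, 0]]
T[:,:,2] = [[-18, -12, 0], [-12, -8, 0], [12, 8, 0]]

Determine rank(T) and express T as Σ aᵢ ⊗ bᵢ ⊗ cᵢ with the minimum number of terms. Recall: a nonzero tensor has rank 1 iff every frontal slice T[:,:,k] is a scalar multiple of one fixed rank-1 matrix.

rank(T) = 1

Lower bound: T ≠ 0 (e.g. T[0,0,1] = -18), so rank(T) ≥ 1.
Upper bound: the mode-1 fibre T[:,0,1] = [-18, -12, 12] gives a = (3, 2, -2) (primitive direction); the mode-2 fibre T[0,:,1] = [-18, -12, 0] gives b = (3, 2, 0); then c[k] = T[0,0,k] / (a[0]·b[0]) = [0, -18, -18] / 9 = (0, -2, -2).
Expanding (3, 2, -2) ⊗ (3, 2, 0) ⊗ (0, -2, -2) reproduces all 27 entries of T, so T = (3, 2, -2) ⊗ (3, 2, 0) ⊗ (0, -2, -2) and rank(T) ≤ 1.
These bounds meet, so rank(T) = 1.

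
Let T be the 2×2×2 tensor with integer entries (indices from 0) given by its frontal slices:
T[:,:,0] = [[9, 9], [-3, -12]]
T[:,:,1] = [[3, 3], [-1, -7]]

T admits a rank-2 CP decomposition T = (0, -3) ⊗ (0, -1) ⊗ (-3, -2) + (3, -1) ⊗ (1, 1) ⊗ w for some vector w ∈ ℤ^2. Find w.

w = (3, 1)

Subtract the known terms from T to get the rank-1 residual R = (3, -1) ⊗ (1, 1) ⊗ w, so R[i,j,k] = a[i]·b[j]·w[k]. Pick indices with nonzero a[0]·b[0] = (3)·(1) = 3. Only the fibre through (0,0,·) is needed: R[0,0,:] = T[0,0,:] − Σₗ aₗ[0]bₗ[0]cₗ = [9, 3] − (0)·(0)·(-3, -2) = [9, 3]. Then w[k] = R[0,0,k] / 3 for each k, giving w = [9, 3] / 3 = (3, 1).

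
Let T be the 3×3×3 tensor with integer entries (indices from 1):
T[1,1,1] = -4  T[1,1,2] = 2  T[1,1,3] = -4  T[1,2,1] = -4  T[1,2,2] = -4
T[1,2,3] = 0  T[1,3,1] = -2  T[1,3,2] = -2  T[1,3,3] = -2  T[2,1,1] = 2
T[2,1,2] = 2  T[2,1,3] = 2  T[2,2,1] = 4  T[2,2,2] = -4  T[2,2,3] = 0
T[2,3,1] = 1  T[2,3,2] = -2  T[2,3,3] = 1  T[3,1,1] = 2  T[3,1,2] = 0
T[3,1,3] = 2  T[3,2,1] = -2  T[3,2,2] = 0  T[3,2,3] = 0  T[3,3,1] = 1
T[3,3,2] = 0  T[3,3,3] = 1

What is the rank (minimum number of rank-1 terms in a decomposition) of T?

3

Lower bound: the mode-1 unfolding of T (rows indexed by i, columns by (j,k) = (1,1), (1,2), (1,3), (2,1), (2,2), (2,3), (3,1), (3,2), (3,3)) is [[-4, 2, -4, -4, -4, 0, -2, -2, -2], [2, 2, 2, 4, -4, 0, 1, -2, 1], [2, 0, 2, -2, 0, 0, 1, 0, 1]].
There the 3×3 minor on rows i ∈ {1, 2, 3}, columns (j,k) ∈ {(1,1), (1,2), (2,1)} is det [[-4, 2, -4], [2, 2, 4], [2, 0, -2]] = 56 ≠ 0, so this unfolding has rank ≥ 3; CP rank is at least every unfolding rank, so rank(T) ≥ 3. (Flattening ranks never certify an upper bound on CP rank; for that we must actually write T with 3 rank-1 terms.)
Upper bound: T is a sum of 3 rank-1 terms, T = [1, 1, 0] (x) [1, -2, -1] (x) [0, 2, 0] + [2, -2, 1] (x) [0, 1, 0] (x) [-2, 0, 0] + [2, -1, -1] (x) [2, 0, 1] (x) [-1, 0, -1] (written with every a and b primitive with positive leading entry and the scale carried by c; CP decompositions are not unique, and this one is verified by expanding entrywise), so rank(T) ≤ 3.
These bounds meet, so rank(T) = 3.
Check entry T[3,1,3] = 2: (0)·(1)·(0) + (1)·(0)·(0) + (-1)·(2)·(-1) = 2.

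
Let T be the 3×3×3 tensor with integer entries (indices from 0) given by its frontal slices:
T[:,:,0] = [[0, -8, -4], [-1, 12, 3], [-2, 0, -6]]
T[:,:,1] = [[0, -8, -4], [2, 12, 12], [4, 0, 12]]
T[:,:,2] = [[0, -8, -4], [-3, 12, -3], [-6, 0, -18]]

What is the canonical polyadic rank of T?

Lower bound: the mode-2 unfolding of T (rows indexed by j, columns by (i,k) = (0,0), (0,1), (0,2), (1,0), (1,1), (1,2), (2,0), (2,1), (2,2)) is [[0, 0, 0, -1, 2, -3, -2, 4, -6], [-8, -8, -8, 12, 12, 12, 0, 0, 0], [-4, -4, -4, 3, 12, -3, -6, 12, -18]].
There the 2×2 minor on rows j ∈ {0, 1}, columns (i,k) ∈ {(0,0), (1,0)} is det [[0, -1], [-8, 12]] = -8 ≠ 0, so this unfolding has rank ≥ 2; CP rank is at least every unfolding rank, so rank(T) ≥ 2. (This is only a lower bound: in general the CP rank may exceed every unfolding rank, so we still need to exhibit 2 rank-1 terms summing to T.)
Upper bound — finding two terms. Write S_k = T[:,:,k] for the frontal slices: S₀ = [[0, -8, -4], [-1, 12, 3], [-2, 0, -6]], S₁ = [[0, -8, -4], [2, 12, 12], [4, 0, 12]], S₂ = [[0, -8, -4], [-3, 12, -3], [-6, 0, -18]].
If T = a₁ (x) b₁ (x) c₁ + a₂ (x) b₂ (x) c₂ then each S_k = c₁[k]·a₁b₁ᵀ + c₂[k]·a₂b₂ᵀ. S₀ and S₁ are linearly independent, so a₁b₁ᵀ and a₂b₂ᵀ must span the same plane of matrices: they are the rank-1 matrices of the form x·S₀ + y·S₁.
The 2×2 minor of x·S₀ + y·S₁ on rows {0,1}, columns {0,1} is −8·x² + 8·xy + 16·y² = (-8)·(x − 2·y)(x + y), vanishing at (x:y) = (2:1) and (1:-1).
M₁ = 2·S₀ + S₁ = [[0, -24, -12], [0, 36, 18], [0, 0, 0]] = (-6)·[2, -3, 0][0, 2, 1]ᵀ and M₂ = S₀ − S₁ = [[0, 0, 0], [-3, 0, -9], [-6, 0, -18]] = (-3)·[0, 1, 2][1, 0, 3]ᵀ, so take a₁ = [2, -3, 0], b₁ = [0, 2, 1], a₂ = [0, 1, 2], b₂ = [1, 0, 3].
Each slice is an integer combination of E₁ = a₁b₁ᵀ and E₂ = a₂b₂ᵀ: S₀ = −2·E₁ − E₂, S₁ = −2·E₁ + 2·E₂, S₂ = −2·E₁ − 3·E₂; reading off coefficients, c₁ = [-2, -2, -2] and c₂ = [-1, 2, -3].
Hence T = [2, -3, 0] (x) [0, 2, 1] (x) [-2, -2, -2] + [0, 1, 2] (x) [1, 0, 3] (x) [-1, 2, -3], so rank(T) ≤ 2.
These bounds meet, so rank(T) = 2.

2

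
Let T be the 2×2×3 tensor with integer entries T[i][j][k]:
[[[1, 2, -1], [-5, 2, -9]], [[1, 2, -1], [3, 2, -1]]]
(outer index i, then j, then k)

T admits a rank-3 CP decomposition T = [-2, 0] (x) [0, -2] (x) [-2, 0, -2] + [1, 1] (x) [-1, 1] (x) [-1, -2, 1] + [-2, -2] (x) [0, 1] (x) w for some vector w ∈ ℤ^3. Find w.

Subtract the known terms from T to get the rank-1 residual R = [-2, -2] (x) [0, 1] (x) w, so R[i,j,k] = a[i]·b[j]·w[k]. Pick indices with nonzero a[0]·b[1] = (-2)·(1) = -2. Only the fibre through (0,1,·) is needed: R[0,1,:] = T[0,1,:] − Σₗ aₗ[0]bₗ[1]cₗ = [-5, 2, -9] − (-2)·(-2)·[-2, 0, -2] − (1)·(1)·[-1, -2, 1] = [4, 4, -2]. Then w[k] = R[0,1,k] / -2 for each k, giving w = [4, 4, -2] / -2 = [-2, -2, 1].

w = [-2, -2, 1]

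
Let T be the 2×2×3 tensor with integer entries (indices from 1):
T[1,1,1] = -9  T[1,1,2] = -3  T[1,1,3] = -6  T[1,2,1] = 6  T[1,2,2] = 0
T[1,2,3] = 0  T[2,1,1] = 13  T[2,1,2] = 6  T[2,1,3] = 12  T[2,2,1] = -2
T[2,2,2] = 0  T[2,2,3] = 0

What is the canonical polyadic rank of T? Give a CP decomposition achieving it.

Lower bound: the mode-3 unfolding of T (rows indexed by k, columns by (i,j) = (1,1), (1,2), (2,1), (2,2)) is [[-9, 6, 13, -2], [-3, 0, 6, 0], [-6, 0, 12, 0]].
There the 2×2 minor on rows k ∈ {1, 2}, columns (i,j) ∈ {(1,1), (1,2)} is det [[-9, 6], [-3, 0]] = 18 ≠ 0, so this unfolding has rank ≥ 2; CP rank is at least every unfolding rank, so rank(T) ≥ 2. (Unfolding ranks only ever bound the CP rank from below — rank(T) can be strictly larger than all of them — so the matching upper bound has to come from an explicit 2-term decomposition.)
Upper bound — finding two terms. Write S_k = T[:,:,k] for the frontal slices: S₁ = [[-9, 6], [13, -2]], S₂ = [[-3, 0], [6, 0]], S₃ = [[-6, 0], [12, 0]].
If T = a₁ (x) b₁ (x) c₁ + a₂ (x) b₂ (x) c₂ then each S_k = c₁[k]·a₁b₁ᵀ + c₂[k]·a₂b₂ᵀ. S₁ and S₂ are linearly independent, so a₁b₁ᵀ and a₂b₂ᵀ must span the same plane of matrices: they are the rank-1 matrices of the form x·S₁ + y·S₂.
det(x·S₁ + y·S₂) is −60·x² − 30·xy = (-30)·(2·x + y)(x), vanishing at (x:y) = (1:-2) and (0:1).
M₁ = S₁ − 2·S₂ = [[-3, 6], [1, -2]] = −(3, -1)(1, -2)ᵀ and M₂ = S₂ = [[-3, 0], [6, 0]] = (-3)·(1, -2)(1, 0)ᵀ, so take a₁ = (3, -1), b₁ = (1, -2), a₂ = (1, -2), b₂ = (1, 0).
Each slice is an integer combination of E₁ = a₁b₁ᵀ and E₂ = a₂b₂ᵀ: S₁ = −E₁ − 6·E₂, S₂ = −3·E₂, S₃ = −6·E₂; reading off coefficients, c₁ = (-1, 0, 0) and c₂ = (-6, -3, -6).
Hence T = (3, -1) (x) (1, -2) (x) (-1, 0, 0) + (1, -2) (x) (1, 0) (x) (-6, -3, -6), so rank(T) ≤ 2.
These bounds meet, so rank(T) = 2.
Check entry T[1,2,3] = 0: (3)·(-2)·(0) + (1)·(0)·(-6) = 0.

rank(T) = 2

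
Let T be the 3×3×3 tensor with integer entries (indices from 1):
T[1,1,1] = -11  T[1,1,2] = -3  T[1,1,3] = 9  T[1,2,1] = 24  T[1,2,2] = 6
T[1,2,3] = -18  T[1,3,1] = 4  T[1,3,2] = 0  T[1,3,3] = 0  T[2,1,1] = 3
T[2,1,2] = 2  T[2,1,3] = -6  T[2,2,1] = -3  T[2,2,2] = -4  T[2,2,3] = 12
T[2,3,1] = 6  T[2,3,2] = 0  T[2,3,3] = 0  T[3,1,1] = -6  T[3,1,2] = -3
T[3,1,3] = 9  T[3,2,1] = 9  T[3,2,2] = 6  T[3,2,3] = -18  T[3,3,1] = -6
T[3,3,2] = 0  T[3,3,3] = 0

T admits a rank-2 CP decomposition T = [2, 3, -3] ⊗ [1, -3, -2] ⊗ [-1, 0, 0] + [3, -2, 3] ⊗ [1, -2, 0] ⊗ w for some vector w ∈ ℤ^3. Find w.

w = [-3, -1, 3]

Subtract the known terms from T to get the rank-1 residual R = [3, -2, 3] ⊗ [1, -2, 0] ⊗ w, so R[i,j,k] = a[i]·b[j]·w[k]. Pick indices with nonzero a[1]·b[1] = (3)·(1) = 3. Only the fibre through (1,1,·) is needed: R[1,1,:] = T[1,1,:] − Σₗ aₗ[1]bₗ[1]cₗ = [-11, -3, 9] − (2)·(1)·[-1, 0, 0] = [-9, -3, 9]. Then w[k] = R[1,1,k] / 3 for each k, giving w = [-9, -3, 9] / 3 = [-3, -1, 3].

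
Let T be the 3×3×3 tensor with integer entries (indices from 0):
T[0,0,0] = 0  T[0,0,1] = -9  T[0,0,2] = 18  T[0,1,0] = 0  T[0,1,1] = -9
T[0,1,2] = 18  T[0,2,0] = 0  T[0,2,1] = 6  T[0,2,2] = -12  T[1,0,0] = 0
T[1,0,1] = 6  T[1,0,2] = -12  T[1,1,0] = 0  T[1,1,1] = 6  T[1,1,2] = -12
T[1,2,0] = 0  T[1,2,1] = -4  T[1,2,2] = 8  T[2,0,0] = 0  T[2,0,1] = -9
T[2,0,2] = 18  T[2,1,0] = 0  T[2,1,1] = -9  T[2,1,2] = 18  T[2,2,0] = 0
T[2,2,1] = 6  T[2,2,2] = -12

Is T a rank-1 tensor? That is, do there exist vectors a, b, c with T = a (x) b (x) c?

Yes

If T = a (x) b (x) c then every fibre of T is a multiple of the corresponding factor, so read the factors off the fibres through the nonzero entry T[0,0,1] = -9.
The mode-1 fibre T[:,0,1] = [-9, 6, -9] gives a = [3, -2, 3] (primitive direction); the mode-2 fibre T[0,:,1] = [-9, -9, 6] gives b = [3, 3, -2]; then c[k] = T[0,0,k] / (a[0]·b[0]) = [0, -9, 18] / 9 = [0, -1, 2].
Expanding [3, -2, 3] (x) [3, 3, -2] (x) [0, -1, 2] reproduces all 27 entries of T, so T = [3, -2, 3] (x) [3, 3, -2] (x) [0, -1, 2] and rank(T) ≤ 1.
Equivalently every frontal slice T[:,:,k] is c[k] times the rank-1 matrix [3, -2, 3] (x) [3, 3, -2]. So T has rank 1 (it is nonzero).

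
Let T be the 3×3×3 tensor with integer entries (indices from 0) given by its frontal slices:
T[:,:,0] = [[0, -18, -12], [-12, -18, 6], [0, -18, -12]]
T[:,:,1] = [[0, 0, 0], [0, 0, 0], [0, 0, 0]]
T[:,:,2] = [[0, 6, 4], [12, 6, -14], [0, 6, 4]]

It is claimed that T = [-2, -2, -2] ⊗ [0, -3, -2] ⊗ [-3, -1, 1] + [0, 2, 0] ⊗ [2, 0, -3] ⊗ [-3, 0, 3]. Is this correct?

No

Reconstruct entry (0,1,1) from the claimed factors: Σₗ aₗ[0]bₗ[1]cₗ[1] = (-2)·(-3)·(-1) + (0)·(0)·(0) = -6, but T[0,1,1] = 0. The claim is false.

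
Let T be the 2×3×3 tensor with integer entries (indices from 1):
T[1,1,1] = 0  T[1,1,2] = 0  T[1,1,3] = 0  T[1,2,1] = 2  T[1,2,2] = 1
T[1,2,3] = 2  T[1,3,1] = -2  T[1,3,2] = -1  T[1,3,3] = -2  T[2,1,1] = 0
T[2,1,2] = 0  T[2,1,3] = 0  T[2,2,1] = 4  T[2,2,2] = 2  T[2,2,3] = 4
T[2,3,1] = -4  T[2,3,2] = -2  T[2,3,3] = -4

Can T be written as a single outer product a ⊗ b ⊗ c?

The mode-1 fibre T[:,2,1] = [2, 4] gives a = [1, 2] (primitive direction); the mode-2 fibre T[1,:,1] = [0, 2, -2] gives b = [0, 1, -1]; then c[k] = T[1,2,k] / (a[1]·b[2]) = [2, 1, 2] / 1 = [2, 1, 2].
Expanding [1, 2] ⊗ [0, 1, -1] ⊗ [2, 1, 2] reproduces all 18 entries of T, so T = [1, 2] ⊗ [0, 1, -1] ⊗ [2, 1, 2] and rank(T) ≤ 1.
Equivalently every frontal slice T[:,:,k] is c[k] times the rank-1 matrix [1, 2] ⊗ [0, 1, -1]. So T has rank 1 (it is nonzero).

Yes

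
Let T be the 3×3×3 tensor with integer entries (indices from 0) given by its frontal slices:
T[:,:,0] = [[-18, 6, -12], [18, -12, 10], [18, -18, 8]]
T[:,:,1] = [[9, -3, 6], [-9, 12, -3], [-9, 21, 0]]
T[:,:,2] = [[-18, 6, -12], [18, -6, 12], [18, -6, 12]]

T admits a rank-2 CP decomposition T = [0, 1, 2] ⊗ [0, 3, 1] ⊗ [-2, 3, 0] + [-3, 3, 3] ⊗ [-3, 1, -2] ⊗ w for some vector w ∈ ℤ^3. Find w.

w = [-2, 1, -2]

Subtract the known terms from T to get the rank-1 residual R = [-3, 3, 3] ⊗ [-3, 1, -2] ⊗ w, so R[i,j,k] = a[i]·b[j]·w[k]. Pick indices with nonzero a[0]·b[0] = (-3)·(-3) = 9. Only the fibre through (0,0,·) is needed: R[0,0,:] = T[0,0,:] − Σₗ aₗ[0]bₗ[0]cₗ = [-18, 9, -18] − (0)·(0)·[-2, 3, 0] = [-18, 9, -18]. Then w[k] = R[0,0,k] / 9 for each k, giving w = [-18, 9, -18] / 9 = [-2, 1, -2].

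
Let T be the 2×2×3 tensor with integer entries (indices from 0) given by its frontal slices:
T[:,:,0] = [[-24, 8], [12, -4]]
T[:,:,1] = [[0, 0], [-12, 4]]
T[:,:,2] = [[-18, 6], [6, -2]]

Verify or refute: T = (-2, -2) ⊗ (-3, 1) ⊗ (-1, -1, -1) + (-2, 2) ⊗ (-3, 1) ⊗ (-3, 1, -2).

Yes

Reconstruct entrywise from the claimed factors. For example, T[1,1,0] = -4 and Σₗ aₗ[1]bₗ[1]cₗ[0] = (-2)·(1)·(-1) + (2)·(1)·(-3) = -4; checking all 12 entries, every one matches. The claim holds.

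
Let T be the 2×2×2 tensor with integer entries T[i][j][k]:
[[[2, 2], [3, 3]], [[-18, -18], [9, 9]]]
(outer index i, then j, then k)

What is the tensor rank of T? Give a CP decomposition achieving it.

Lower bound: the mode-1 unfolding of T (rows indexed by i, columns by (j,k) = (0,0), (0,1), (1,0), (1,1)) is [[2, 2, 3, 3], [-18, -18, 9, 9]].
There the 2×2 minor on rows i ∈ {0, 1}, columns (j,k) ∈ {(0,0), (1,0)} is det [[2, 3], [-18, 9]] = 72 ≠ 0, so this unfolding has rank ≥ 2; CP rank is at least every unfolding rank, so rank(T) ≥ 2. (This is only a lower bound: in general the CP rank may exceed every unfolding rank, so we still need to exhibit 2 rank-1 terms summing to T.)
Upper bound — finding two terms. Every mode-3 slice of T is a multiple of one matrix: T[:,:,k] = c[k]·M with c = [1, 1] and M = [[2, 3], [-18, 9]] (rows indexed by i, columns by j). So it suffices to write M as a sum of two rank-1 matrices.
Splitting M by its rows (i = 0, 1), M = [1, 0][2, 3]ᵀ + [0, 1][-18, 9]ᵀ.
Hence T = [1, 0] ∘ [2, 3] ∘ [1, 1] + [0, 1] ∘ [-18, 9] ∘ [1, 1], so rank(T) ≤ 2.
These bounds meet, so rank(T) = 2.
Check entry T[0,1,1] = 3: (1)·(3)·(1) + (0)·(9)·(1) = 3.

rank(T) = 2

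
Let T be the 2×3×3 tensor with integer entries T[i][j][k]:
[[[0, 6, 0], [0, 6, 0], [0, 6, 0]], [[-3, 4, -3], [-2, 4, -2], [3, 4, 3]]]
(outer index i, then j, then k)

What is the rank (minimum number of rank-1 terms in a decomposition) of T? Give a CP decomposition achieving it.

rank(T) = 2

Lower bound: the mode-1 unfolding of T (rows indexed by i, columns by (j,k) = (0,0), (0,1), (0,2), (1,0), (1,1), (1,2), (2,0), (2,1), (2,2)) is [[0, 6, 0, 0, 6, 0, 0, 6, 0], [-3, 4, -3, -2, 4, -2, 3, 4, 3]].
There the 2×2 minor on rows i ∈ {0, 1}, columns (j,k) ∈ {(0,0), (0,1)} is det [[0, 6], [-3, 4]] = 18 ≠ 0, so this unfolding has rank ≥ 2; CP rank is at least every unfolding rank, so rank(T) ≥ 2. (This is only a lower bound: in general the CP rank may exceed every unfolding rank, so we still need to exhibit 2 rank-1 terms summing to T.)
Upper bound — finding two terms. Write S_k = T[:,:,k] for the frontal slices: S₀ = [[0, 0, 0], [-3, -2, 3]], S₁ = [[6, 6, 6], [4, 4, 4]], S₂ = [[0, 0, 0], [-3, -2, 3]].
If T = a₁ ⊗ b₁ ⊗ c₁ + a₂ ⊗ b₂ ⊗ c₂ then each S_k = c₁[k]·a₁b₁ᵀ + c₂[k]·a₂b₂ᵀ. S₀ and S₁ are linearly independent, so a₁b₁ᵀ and a₂b₂ᵀ must span the same plane of matrices: they are the rank-1 matrices of the form x·S₀ + y·S₁.
The 2×2 minor of x·S₀ + y·S₁ on rows {0,1}, columns {0,1} is 6·xy = 6·(y)(x), vanishing at (x:y) = (1:0) and (0:1).
M₁ = S₀ = [[0, 0, 0], [-3, -2, 3]] = −(0, 1)(3, 2, -3)ᵀ and M₂ = S₁ = [[6, 6, 6], [4, 4, 4]] = 2·(3, 2)(1, 1, 1)ᵀ, so take a₁ = (0, 1), b₁ = (3, 2, -3), a₂ = (3, 2), b₂ = (1, 1, 1).
Each slice is an integer combination of E₁ = a₁b₁ᵀ and E₂ = a₂b₂ᵀ: S₀ = −E₁, S₁ = 2·E₂, S₂ = −E₁; reading off coefficients, c₁ = (-1, 0, -1) and c₂ = (0, 2, 0).
Hence T = (0, 1) ⊗ (3, 2, -3) ⊗ (-1, 0, -1) + (3, 2) ⊗ (1, 1, 1) ⊗ (0, 2, 0), so rank(T) ≤ 2.
These bounds meet, so rank(T) = 2.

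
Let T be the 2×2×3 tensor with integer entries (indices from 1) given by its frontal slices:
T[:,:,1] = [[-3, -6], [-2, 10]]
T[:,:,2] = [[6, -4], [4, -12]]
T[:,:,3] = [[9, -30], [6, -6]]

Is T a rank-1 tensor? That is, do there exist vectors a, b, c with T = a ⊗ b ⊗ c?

No

The mode-3 unfolding of T (rows indexed by k, columns by (i,j) = (1,1), (1,2), (2,1), (2,2)) is [[-3, -6, -2, 10], [6, -4, 4, -12], [9, -30, 6, -6]].
There the 2×2 minor on rows k ∈ {1, 2}, columns (i,j) ∈ {(1,1), (1,2)} is det [[-3, -6], [6, -4]] = 48 ≠ 0, so this unfolding has rank ≥ 2; CP rank is at least every unfolding rank, so rank(T) ≥ 2.
In particular rank(T) ≥ 2 > 1, so T is not rank-1.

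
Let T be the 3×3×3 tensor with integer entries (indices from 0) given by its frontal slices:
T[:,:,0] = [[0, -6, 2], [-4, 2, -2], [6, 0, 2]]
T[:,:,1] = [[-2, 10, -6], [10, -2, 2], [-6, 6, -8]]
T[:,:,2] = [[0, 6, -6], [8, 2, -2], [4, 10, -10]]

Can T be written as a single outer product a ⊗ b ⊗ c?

The mode-3 unfolding of T (rows indexed by k, columns by (i,j) = (0,0), (0,1), (0,2), (1,0), (1,1), (1,2), (2,0), (2,1), (2,2)) is [[0, -6, 2, -4, 2, -2, 6, 0, 2], [-2, 10, -6, 10, -2, 2, -6, 6, -8], [0, 6, -6, 8, 2, -2, 4, 10, -10]].
There the 3×3 minor on rows k ∈ {0, 1, 2}, columns (i,j) ∈ {(0,0), (0,1), (0,2)} is det [[0, -6, 2], [-2, 10, -6], [0, 6, -6]] = 48 ≠ 0, so this unfolding has rank ≥ 3; CP rank is at least every unfolding rank, so rank(T) ≥ 3.
In particular rank(T) ≥ 3 > 1, so T is not rank-1.

No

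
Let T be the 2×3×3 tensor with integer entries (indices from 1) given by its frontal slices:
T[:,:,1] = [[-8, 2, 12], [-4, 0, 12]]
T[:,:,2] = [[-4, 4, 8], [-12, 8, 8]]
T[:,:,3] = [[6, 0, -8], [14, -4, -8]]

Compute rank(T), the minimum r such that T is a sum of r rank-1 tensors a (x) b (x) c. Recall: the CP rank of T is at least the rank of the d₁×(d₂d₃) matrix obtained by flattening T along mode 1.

Lower bound: the mode-3 unfolding of T (rows indexed by k, columns by (i,j) = (1,1), (1,2), (1,3), (2,1), (2,2), (2,3)) is [[-8, 2, 12, -4, 0, 12], [-4, 4, 8, -12, 8, 8], [6, 0, -8, 14, -4, -8]].
There the 3×3 minor on rows k ∈ {1, 2, 3}, columns (i,j) ∈ {(1,1), (1,2), (2,1)} is det [[-8, 2, -4], [-4, 4, -12], [6, 0, 14]] = -384 ≠ 0, so this unfolding has rank ≥ 3; CP rank is at least every unfolding rank, so rank(T) ≥ 3. (Unfolding ranks only ever bound the CP rank from below — rank(T) can be strictly larger than all of them — so the matching upper bound has to come from an explicit 3-term decomposition.)
Upper bound: T is a sum of 3 rank-1 terms, T = [0, 1] (x) [2, -1, 0] (x) [2, -4, 4] + [1, 1] (x) [1, -1, -2] (x) [-4, -4, 2] + [1, 1] (x) [2, 1, -2] (x) [-2, 0, 2] (one valid choice — decompositions are not unique — normalised so each a, b is primitive with positive first nonzero entry; check it by expanding all entries), so rank(T) ≤ 3.
These bounds meet, so rank(T) = 3.
Check entry T[2,1,3] = 14: (1)·(2)·(4) + (1)·(1)·(2) + (1)·(2)·(2) = 14.

3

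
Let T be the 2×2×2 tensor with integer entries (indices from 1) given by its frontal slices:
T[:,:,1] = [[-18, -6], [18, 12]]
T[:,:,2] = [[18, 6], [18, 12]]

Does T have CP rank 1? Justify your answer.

No

The mode-1 unfolding of T (rows indexed by i, columns by (j,k) = (1,1), (1,2), (2,1), (2,2)) is [[-18, 18, -6, 6], [18, 18, 12, 12]].
There the 2×2 minor on rows i ∈ {1, 2}, columns (j,k) ∈ {(1,1), (1,2)} is det [[-18, 18], [18, 18]] = -648 ≠ 0, so this unfolding has rank ≥ 2; CP rank is at least every unfolding rank, so rank(T) ≥ 2.
In particular rank(T) ≥ 2 > 1, so T is not rank-1.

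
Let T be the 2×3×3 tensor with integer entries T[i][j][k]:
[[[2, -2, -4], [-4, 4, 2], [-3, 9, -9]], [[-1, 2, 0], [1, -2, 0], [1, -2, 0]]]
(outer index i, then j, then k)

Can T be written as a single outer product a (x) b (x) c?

No

The mode-3 unfolding of T (rows indexed by k, columns by (i,j) = (0,0), (0,1), (0,2), (1,0), (1,1), (1,2)) is [[2, -4, -3, -1, 1, 1], [-2, 4, 9, 2, -2, -2], [-4, 2, -9, 0, 0, 0]].
There the 3×3 minor on rows k ∈ {0, 1, 2}, columns (i,j) ∈ {(0,0), (0,1), (0,2)} is det [[2, -4, -3], [-2, 4, 9], [-4, 2, -9]] = 72 ≠ 0, so this unfolding has rank ≥ 3; CP rank is at least every unfolding rank, so rank(T) ≥ 3.
In particular rank(T) ≥ 3 > 1, so T is not rank-1.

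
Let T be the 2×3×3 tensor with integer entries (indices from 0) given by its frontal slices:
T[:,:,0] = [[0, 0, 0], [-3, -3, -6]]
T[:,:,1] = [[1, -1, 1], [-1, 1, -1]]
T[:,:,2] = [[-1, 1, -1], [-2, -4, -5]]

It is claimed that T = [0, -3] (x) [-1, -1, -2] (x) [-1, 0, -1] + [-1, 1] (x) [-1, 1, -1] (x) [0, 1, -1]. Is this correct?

Yes

Reconstruct entrywise from the claimed factors. For example, T[0,1,2] = 1 and Σₗ aₗ[0]bₗ[1]cₗ[2] = (0)·(-1)·(-1) + (-1)·(1)·(-1) = 1; checking all 18 entries, every one matches. The claim holds.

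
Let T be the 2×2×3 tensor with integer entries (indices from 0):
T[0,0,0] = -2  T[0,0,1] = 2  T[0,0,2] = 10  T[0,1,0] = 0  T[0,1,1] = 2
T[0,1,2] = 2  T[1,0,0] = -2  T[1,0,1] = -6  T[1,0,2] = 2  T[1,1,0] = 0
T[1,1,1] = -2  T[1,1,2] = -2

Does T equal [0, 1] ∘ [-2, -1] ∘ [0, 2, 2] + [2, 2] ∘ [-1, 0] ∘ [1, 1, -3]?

Reconstruct entry (0,0,1) from the claimed factors: Σₗ aₗ[0]bₗ[0]cₗ[1] = (0)·(-2)·(2) + (2)·(-1)·(1) = -2, but T[0,0,1] = 2. The claim is false.

No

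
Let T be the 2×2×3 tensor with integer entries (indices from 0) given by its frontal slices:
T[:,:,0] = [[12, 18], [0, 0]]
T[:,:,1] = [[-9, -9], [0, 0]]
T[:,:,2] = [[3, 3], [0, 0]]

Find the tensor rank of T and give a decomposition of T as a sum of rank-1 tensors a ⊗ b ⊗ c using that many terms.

rank(T) = 2

Lower bound: in the mode-3 unfolding of T (rows indexed by k, columns by (i,j)) the 2×2 minor on rows k ∈ {0, 1}, columns (i,j) ∈ {(0,0), (0,1)} is det [[12, 18], [-9, -9]] = 54 ≠ 0, so that unfolding has rank ≥ 2 and hence rank(T) ≥ 2 (CP rank is at least every unfolding rank, though it can be larger).
Upper bound: T[i,:,:] = a[i]·M for every slice, with a = [1, 0] and M = [[12, -9, 3], [18, -9, 3]] (rows j, columns k).
Splitting M by its rows (j = 0, 1), M = [1, 0][12, -9, 3]ᵀ + [0, 1][18, -9, 3]ᵀ.
Hence T = [1, 0] ⊗ [1, 0] ⊗ [12, -9, 3] + [1, 0] ⊗ [0, 1] ⊗ [18, -9, 3], so rank(T) ≤ 2.
These bounds meet, so rank(T) = 2.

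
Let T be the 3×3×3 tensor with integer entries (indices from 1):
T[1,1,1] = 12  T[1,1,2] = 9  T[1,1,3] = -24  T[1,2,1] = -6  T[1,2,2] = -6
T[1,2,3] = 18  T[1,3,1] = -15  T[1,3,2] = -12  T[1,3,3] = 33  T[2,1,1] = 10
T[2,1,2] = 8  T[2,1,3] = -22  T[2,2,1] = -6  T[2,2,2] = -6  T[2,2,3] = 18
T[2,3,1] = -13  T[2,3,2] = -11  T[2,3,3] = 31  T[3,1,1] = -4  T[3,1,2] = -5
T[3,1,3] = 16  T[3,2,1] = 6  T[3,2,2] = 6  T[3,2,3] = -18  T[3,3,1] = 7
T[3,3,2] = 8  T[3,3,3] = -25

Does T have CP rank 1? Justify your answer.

The mode-3 unfolding of T (rows indexed by k, columns by (i,j) = (1,1), (1,2), (1,3), (2,1), (2,2), (2,3), (3,1), (3,2), (3,3)) is [[12, -6, -15, 10, -6, -13, -4, 6, 7], [9, -6, -12, 8, -6, -11, -5, 6, 8], [-24, 18, 33, -22, 18, 31, 16, -18, -25]].
There the 2×2 minor on rows k ∈ {1, 2}, columns (i,j) ∈ {(1,1), (1,2)} is det [[12, -6], [9, -6]] = -18 ≠ 0, so this unfolding has rank ≥ 2; CP rank is at least every unfolding rank, so rank(T) ≥ 2.
In particular rank(T) ≥ 2 > 1, so T is not rank-1.

No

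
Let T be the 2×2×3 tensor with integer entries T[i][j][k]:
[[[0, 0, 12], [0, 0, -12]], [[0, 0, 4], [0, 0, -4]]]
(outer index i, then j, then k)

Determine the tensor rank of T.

Lower bound: T ≠ 0 (e.g. T[0,0,2] = 12), so rank(T) ≥ 1.
Upper bound: if T = a (x) b (x) c then every fibre of T is a multiple of the corresponding factor, so read the factors off the fibres through the nonzero entry T[0,0,2] = 12.
The mode-1 fibre T[:,0,2] = [12, 4] gives a = (3, 1) (primitive direction); the mode-2 fibre T[0,:,2] = [12, -12] gives b = (1, -1); then c[k] = T[0,0,k] / (a[0]·b[0]) = [0, 0, 12] / 3 = (0, 0, 4).
Expanding (3, 1) (x) (1, -1) (x) (0, 0, 4) reproduces all 12 entries of T, so T = (3, 1) (x) (1, -1) (x) (0, 0, 4) and rank(T) ≤ 1.
These bounds meet, so rank(T) = 1.

1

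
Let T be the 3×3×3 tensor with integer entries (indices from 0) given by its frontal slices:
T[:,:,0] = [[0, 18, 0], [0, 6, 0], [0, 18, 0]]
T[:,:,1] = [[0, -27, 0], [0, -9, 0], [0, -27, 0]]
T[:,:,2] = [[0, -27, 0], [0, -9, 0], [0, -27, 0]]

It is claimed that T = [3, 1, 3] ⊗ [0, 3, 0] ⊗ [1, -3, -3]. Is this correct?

Reconstruct entry (0,1,0) from the claimed factors: Σₗ aₗ[0]bₗ[1]cₗ[0] = (3)·(3)·(1) = 9, but T[0,1,0] = 18. The claim is false.

No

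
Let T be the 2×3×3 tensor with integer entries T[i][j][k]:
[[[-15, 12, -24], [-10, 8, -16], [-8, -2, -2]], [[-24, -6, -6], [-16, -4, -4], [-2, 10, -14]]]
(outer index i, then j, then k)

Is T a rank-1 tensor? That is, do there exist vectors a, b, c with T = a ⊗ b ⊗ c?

No

The mode-3 unfolding of T (rows indexed by k, columns by (i,j) = (0,0), (0,1), (0,2), (1,0), (1,1), (1,2)) is [[-15, -10, -8, -24, -16, -2], [12, 8, -2, -6, -4, 10], [-24, -16, -2, -6, -4, -14]].
There the 2×2 minor on rows k ∈ {0, 1}, columns (i,j) ∈ {(0,0), (0,2)} is det [[-15, -8], [12, -2]] = 126 ≠ 0, so this unfolding has rank ≥ 2; CP rank is at least every unfolding rank, so rank(T) ≥ 2.
In particular rank(T) ≥ 2 > 1, so T is not rank-1.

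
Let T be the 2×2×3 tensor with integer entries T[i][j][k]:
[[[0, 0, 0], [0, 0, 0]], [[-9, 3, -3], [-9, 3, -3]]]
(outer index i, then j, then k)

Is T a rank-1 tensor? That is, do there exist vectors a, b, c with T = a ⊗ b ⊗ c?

Yes

The mode-1 fibre T[:,0,0] = [0, -9] gives a = [0, 1] (primitive direction); the mode-2 fibre T[1,:,0] = [-9, -9] gives b = [1, 1]; then c[k] = T[1,0,k] / (a[1]·b[0]) = [-9, 3, -3] / 1 = [-9, 3, -3].
Expanding [0, 1] ⊗ [1, 1] ⊗ [-9, 3, -3] reproduces all 12 entries of T, so T = [0, 1] ⊗ [1, 1] ⊗ [-9, 3, -3] and rank(T) ≤ 1.
Equivalently every frontal slice T[:,:,k] is c[k] times the rank-1 matrix [0, 1] ⊗ [1, 1]. So T has rank 1 (it is nonzero).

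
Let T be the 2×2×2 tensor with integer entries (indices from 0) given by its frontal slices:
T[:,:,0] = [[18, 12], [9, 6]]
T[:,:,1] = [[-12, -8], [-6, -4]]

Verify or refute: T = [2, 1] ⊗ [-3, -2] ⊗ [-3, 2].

Yes

Reconstruct entrywise from the claimed factors. For example, T[0,1,1] = -8 and Σₗ aₗ[0]bₗ[1]cₗ[1] = (2)·(-2)·(2) = -8; checking all 8 entries, every one matches. The claim holds.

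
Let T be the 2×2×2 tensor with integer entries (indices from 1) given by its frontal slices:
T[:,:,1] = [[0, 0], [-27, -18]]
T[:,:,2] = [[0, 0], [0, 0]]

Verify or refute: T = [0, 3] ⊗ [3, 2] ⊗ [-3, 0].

Yes

Reconstruct entrywise from the claimed factors. For example, T[2,1,1] = -27 and Σₗ aₗ[2]bₗ[1]cₗ[1] = (3)·(3)·(-3) = -27; checking all 8 entries, every one matches. The claim holds.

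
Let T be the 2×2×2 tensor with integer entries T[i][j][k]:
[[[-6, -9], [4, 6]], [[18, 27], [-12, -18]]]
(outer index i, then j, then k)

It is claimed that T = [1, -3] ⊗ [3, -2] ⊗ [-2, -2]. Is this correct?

Reconstruct entry (0,0,1) from the claimed factors: Σₗ aₗ[0]bₗ[0]cₗ[1] = (1)·(3)·(-2) = -6, but T[0,0,1] = -9. The claim is false.

No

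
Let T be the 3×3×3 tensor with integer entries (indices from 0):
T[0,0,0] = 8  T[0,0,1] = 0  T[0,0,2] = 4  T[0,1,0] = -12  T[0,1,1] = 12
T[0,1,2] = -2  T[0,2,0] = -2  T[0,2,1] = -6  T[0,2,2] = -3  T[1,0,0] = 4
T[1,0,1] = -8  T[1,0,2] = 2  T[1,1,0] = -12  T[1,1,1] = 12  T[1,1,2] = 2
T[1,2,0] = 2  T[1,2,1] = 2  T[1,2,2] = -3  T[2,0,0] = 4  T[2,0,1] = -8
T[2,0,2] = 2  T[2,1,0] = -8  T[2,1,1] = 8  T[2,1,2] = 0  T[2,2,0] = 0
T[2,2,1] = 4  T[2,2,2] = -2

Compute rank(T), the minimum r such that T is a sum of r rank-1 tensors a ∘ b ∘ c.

3

Lower bound: the mode-1 unfolding of T (rows indexed by i, columns by (j,k) = (0,0), (0,1), (0,2), (1,0), (1,1), (1,2), (2,0), (2,1), (2,2)) is [[8, 0, 4, -12, 12, -2, -2, -6, -3], [4, -8, 2, -12, 12, 2, 2, 2, -3], [4, -8, 2, -8, 8, 0, 0, 4, -2]].
There the 3×3 minor on rows i ∈ {0, 1, 2}, columns (j,k) ∈ {(0,0), (0,1), (1,0)} is det [[8, 0, -12], [4, -8, -12], [4, -8, -8]] = -256 ≠ 0, so this unfolding has rank ≥ 3; CP rank is at least every unfolding rank, so rank(T) ≥ 3. (This is only a lower bound: in general the CP rank may exceed every unfolding rank, so we still need to exhibit 3 rank-1 terms summing to T.)
Upper bound: T is a sum of 3 rank-1 terms, T = (1, 2, 1) ∘ (0, 2, -1) ∘ (-2, 2, 1) + (2, -1, -1) ∘ (1, 0, -1) ∘ (0, 4, 0) + (2, 1, 1) ∘ (2, -2, -1) ∘ (2, -2, 1) (one valid choice — decompositions are not unique — normalised so each a, b is primitive with positive first nonzero entry; check it by expanding all entries), so rank(T) ≤ 3.
These bounds meet, so rank(T) = 3.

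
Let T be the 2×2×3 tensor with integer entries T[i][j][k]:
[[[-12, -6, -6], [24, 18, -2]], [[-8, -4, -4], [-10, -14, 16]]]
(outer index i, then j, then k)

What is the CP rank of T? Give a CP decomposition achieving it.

rank(T) = 2

Lower bound: in the mode-3 unfolding of T (rows indexed by k, columns by (i,j)) the 2×2 minor on rows k ∈ {0, 1}, columns (i,j) ∈ {(0,0), (0,1)} is det [[-12, 24], [-6, 18]] = -72 ≠ 0, so that unfolding has rank ≥ 2 and hence rank(T) ≥ 2 (CP rank is at least every unfolding rank, though it can be larger).
Upper bound: with S_k = T[:,:,k], the two rank-1 terms a₁b₁ᵀ, a₂b₂ᵀ are the rank-1 members of the pencil x·S₀ + y·S₁.
det(x·S₀ + y·S₁) is 312·x² + 468·xy + 156·y² = 156·(x + y)(2·x + y), vanishing at (x:y) = (1:-1) and (1:-2).
M₁ = S₀ − S₁ = [[-6, 6], [-4, 4]] = (-2)·[3, 2][1, -1]ᵀ and M₂ = S₀ − 2·S₁ = [[0, -12], [0, 18]] = (-6)·[2, -3][0, 1]ᵀ, so take a₁ = [3, 2], b₁ = [1, -1], a₂ = [2, -3], b₂ = [0, 1].
Each slice is an integer combination of E₁ = a₁b₁ᵀ and E₂ = a₂b₂ᵀ: S₀ = −4·E₁ + 6·E₂, S₁ = −2·E₁ + 6·E₂, S₂ = −2·E₁ − 4·E₂; reading off coefficients, c₁ = [-4, -2, -2] and c₂ = [6, 6, -4].
Hence T = [3, 2] ⊗ [1, -1] ⊗ [-4, -2, -2] + [2, -3] ⊗ [0, 1] ⊗ [6, 6, -4], so rank(T) ≤ 2.
These bounds meet, so rank(T) = 2.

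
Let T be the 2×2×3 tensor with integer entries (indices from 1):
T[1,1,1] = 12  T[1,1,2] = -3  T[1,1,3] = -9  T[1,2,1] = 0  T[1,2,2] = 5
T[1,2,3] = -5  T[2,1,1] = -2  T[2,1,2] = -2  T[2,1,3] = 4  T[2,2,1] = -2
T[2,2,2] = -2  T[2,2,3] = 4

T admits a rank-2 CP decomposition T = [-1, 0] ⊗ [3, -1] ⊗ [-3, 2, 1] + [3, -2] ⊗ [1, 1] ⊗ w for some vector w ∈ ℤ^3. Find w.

Subtract the known terms from T to get the rank-1 residual R = [3, -2] ⊗ [1, 1] ⊗ w, so R[i,j,k] = a[i]·b[j]·w[k]. Pick indices with nonzero a[1]·b[1] = (3)·(1) = 3. Only the fibre through (1,1,·) is needed: R[1,1,:] = T[1,1,:] − Σₗ aₗ[1]bₗ[1]cₗ = [12, -3, -9] − (-1)·(3)·[-3, 2, 1] = [3, 3, -6]. Then w[k] = R[1,1,k] / 3 for each k, giving w = [3, 3, -6] / 3 = [1, 1, -2].

w = [1, 1, -2]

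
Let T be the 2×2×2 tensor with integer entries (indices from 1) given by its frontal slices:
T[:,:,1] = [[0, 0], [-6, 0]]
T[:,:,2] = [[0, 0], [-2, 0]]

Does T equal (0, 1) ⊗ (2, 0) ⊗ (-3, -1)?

Yes

Reconstruct entrywise from the claimed factors. For example, T[2,1,2] = -2 and Σₗ aₗ[2]bₗ[1]cₗ[2] = (1)·(2)·(-1) = -2; checking all 8 entries, every one matches. The claim holds.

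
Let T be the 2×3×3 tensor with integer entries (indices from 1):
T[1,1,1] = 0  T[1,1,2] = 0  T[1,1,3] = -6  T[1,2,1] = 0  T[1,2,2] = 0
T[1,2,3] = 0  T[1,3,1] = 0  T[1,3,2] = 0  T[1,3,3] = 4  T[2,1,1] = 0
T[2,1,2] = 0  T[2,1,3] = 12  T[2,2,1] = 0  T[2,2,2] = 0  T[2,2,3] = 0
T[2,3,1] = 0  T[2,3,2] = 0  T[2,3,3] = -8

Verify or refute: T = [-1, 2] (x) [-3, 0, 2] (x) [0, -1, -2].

No

Reconstruct entry (1,1,2) from the claimed factors: Σₗ aₗ[1]bₗ[1]cₗ[2] = (-1)·(-3)·(-1) = -3, but T[1,1,2] = 0. The claim is false.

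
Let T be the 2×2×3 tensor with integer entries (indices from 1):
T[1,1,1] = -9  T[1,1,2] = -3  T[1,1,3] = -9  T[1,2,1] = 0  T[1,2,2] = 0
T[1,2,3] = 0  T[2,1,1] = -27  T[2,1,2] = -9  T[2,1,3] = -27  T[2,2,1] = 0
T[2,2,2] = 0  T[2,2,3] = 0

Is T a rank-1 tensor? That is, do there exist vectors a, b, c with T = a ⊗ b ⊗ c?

Yes

If T = a ⊗ b ⊗ c then every fibre of T is a multiple of the corresponding factor, so read the factors off the fibres through the nonzero entry T[1,1,1] = -9.
The mode-1 fibre T[:,1,1] = [-9, -27] gives a = [1, 3] (primitive direction); the mode-2 fibre T[1,:,1] = [-9, 0] gives b = [1, 0]; then c[k] = T[1,1,k] / (a[1]·b[1]) = [-9, -3, -9] / 1 = [-9, -3, -9].
Expanding [1, 3] ⊗ [1, 0] ⊗ [-9, -3, -9] reproduces all 12 entries of T, so T = [1, 3] ⊗ [1, 0] ⊗ [-9, -3, -9] and rank(T) ≤ 1.
Equivalently every frontal slice T[:,:,k] is c[k] times the rank-1 matrix [1, 3] ⊗ [1, 0]. So T has rank 1 (it is nonzero).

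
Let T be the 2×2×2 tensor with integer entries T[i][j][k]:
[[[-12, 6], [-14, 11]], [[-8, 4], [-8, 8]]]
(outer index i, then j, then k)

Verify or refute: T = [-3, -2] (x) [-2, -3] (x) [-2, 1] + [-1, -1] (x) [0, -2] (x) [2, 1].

Reconstruct entrywise from the claimed factors. For example, T[1,0,1] = 4 and Σₗ aₗ[1]bₗ[0]cₗ[1] = (-2)·(-2)·(1) + (-1)·(0)·(1) = 4; checking all 8 entries, every one matches. The claim holds.

Yes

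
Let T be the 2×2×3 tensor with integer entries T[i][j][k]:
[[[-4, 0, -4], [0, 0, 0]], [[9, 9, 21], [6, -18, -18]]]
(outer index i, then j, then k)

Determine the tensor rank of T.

Lower bound: in the mode-2 unfolding of T (rows indexed by j, columns by (i,k)) the 2×2 minor on rows j ∈ {0, 1}, columns (i,k) ∈ {(0,0), (1,0)} is det [[-4, 9], [0, 6]] = -24 ≠ 0, so that unfolding has rank ≥ 2 and hence rank(T) ≥ 2 (CP rank is at least every unfolding rank, though it can be larger).
Upper bound: with S_k = T[:,:,k], the two rank-1 terms a₁b₁ᵀ, a₂b₂ᵀ are the rank-1 members of the pencil x·S₀ + y·S₁.
det(x·S₀ + y·S₁) is −24·x² + 72·xy = (-24)·(x − 3·y)(x), vanishing at (x:y) = (3:1) and (0:1).
M₁ = 3·S₀ + S₁ = [[-12, 0], [36, 0]] = (-12)·(1, -3)(1, 0)ᵀ and M₂ = S₁ = [[0, 0], [9, -18]] = 9·(0, 1)(1, -2)ᵀ, so take a₁ = (1, -3), b₁ = (1, 0), a₂ = (0, 1), b₂ = (1, -2).
Each slice is an integer combination of E₁ = a₁b₁ᵀ and E₂ = a₂b₂ᵀ: S₀ = −4·E₁ − 3·E₂, S₁ = 9·E₂, S₂ = −4·E₁ + 9·E₂; reading off coefficients, c₁ = (-4, 0, -4) and c₂ = (-3, 9, 9).
Hence T = (1, -3) ⊗ (1, 0) ⊗ (-4, 0, -4) + (0, 1) ⊗ (1, -2) ⊗ (-3, 9, 9), so rank(T) ≤ 2.
These bounds meet, so rank(T) = 2.

2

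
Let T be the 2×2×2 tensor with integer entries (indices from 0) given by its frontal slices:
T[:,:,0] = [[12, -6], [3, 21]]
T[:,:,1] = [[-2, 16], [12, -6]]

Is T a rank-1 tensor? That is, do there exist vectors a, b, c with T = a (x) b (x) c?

The mode-3 unfolding of T (rows indexed by k, columns by (i,j) = (0,0), (0,1), (1,0), (1,1)) is [[12, -6, 3, 21], [-2, 16, 12, -6]].
There the 2×2 minor on rows k ∈ {0, 1}, columns (i,j) ∈ {(0,0), (0,1)} is det [[12, -6], [-2, 16]] = 180 ≠ 0, so this unfolding has rank ≥ 2; CP rank is at least every unfolding rank, so rank(T) ≥ 2.
In particular rank(T) ≥ 2 > 1, so T is not rank-1.

No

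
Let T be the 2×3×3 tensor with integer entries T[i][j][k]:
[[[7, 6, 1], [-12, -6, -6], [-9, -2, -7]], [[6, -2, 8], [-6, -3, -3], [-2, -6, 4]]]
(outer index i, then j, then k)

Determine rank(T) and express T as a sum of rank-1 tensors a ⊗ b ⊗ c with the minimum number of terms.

rank(T) = 2

Lower bound: the mode-3 unfolding of T (rows indexed by k, columns by (i,j) = (0,0), (0,1), (0,2), (1,0), (1,1), (1,2)) is [[7, -12, -9, 6, -6, -2], [6, -6, -2, -2, -3, -6], [1, -6, -7, 8, -3, 4]].
There the 2×2 minor on rows k ∈ {0, 1}, columns (i,j) ∈ {(0,0), (0,1)} is det [[7, -12], [6, -6]] = 30 ≠ 0, so this unfolding has rank ≥ 2; CP rank is at least every unfolding rank, so rank(T) ≥ 2. (Flattening ranks never certify an upper bound on CP rank; for that we must actually write T with 2 rank-1 terms.)
Upper bound — finding two terms. Write S_k = T[:,:,k] for the frontal slices: S₀ = [[7, -12, -9], [6, -6, -2]], S₁ = [[6, -6, -2], [-2, -3, -6]], S₂ = [[1, -6, -7], [8, -3, 4]].
If T = a₁ ⊗ b₁ ⊗ c₁ + a₂ ⊗ b₂ ⊗ c₂ then each S_k = c₁[k]·a₁b₁ᵀ + c₂[k]·a₂b₂ᵀ. S₀ and S₁ are linearly independent, so a₁b₁ᵀ and a₂b₂ᵀ must span the same plane of matrices: they are the rank-1 matrices of the form x·S₀ + y·S₁.
The 2×2 minor of x·S₀ + y·S₁ on rows {0,1}, columns {0,1} is 30·x² − 45·xy − 30·y² = 15·(x − 2·y)(2·x + y), vanishing at (x:y) = (2:1) and (1:-2).
M₁ = 2·S₀ + S₁ = [[20, -30, -20], [10, -15, -10]] = 5·(2, 1)(2, -3, -2)ᵀ and M₂ = S₀ − 2·S₁ = [[-5, 0, -5], [10, 0, 10]] = (-5)·(1, -2)(1, 0, 1)ᵀ, so take a₁ = (2, 1), b₁ = (2, -3, -2), a₂ = (1, -2), b₂ = (1, 0, 1).
Each slice is an integer combination of E₁ = a₁b₁ᵀ and E₂ = a₂b₂ᵀ: S₀ = 2·E₁ − E₂, S₁ = E₁ + 2·E₂, S₂ = E₁ − 3·E₂; reading off coefficients, c₁ = (2, 1, 1) and c₂ = (-1, 2, -3).
Hence T = (2, 1) ⊗ (2, -3, -2) ⊗ (2, 1, 1) + (1, -2) ⊗ (1, 0, 1) ⊗ (-1, 2, -3), so rank(T) ≤ 2.
These bounds meet, so rank(T) = 2.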